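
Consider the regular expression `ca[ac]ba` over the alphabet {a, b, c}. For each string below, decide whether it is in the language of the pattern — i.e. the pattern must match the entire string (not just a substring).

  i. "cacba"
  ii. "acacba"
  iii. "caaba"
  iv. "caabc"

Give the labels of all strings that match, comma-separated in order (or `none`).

i, iii

i. "cacba" → match
ii. "acacba" → no match — must start with "ca"
iii. "caaba" → match
iv. "caabc" → no match — must end with "ba"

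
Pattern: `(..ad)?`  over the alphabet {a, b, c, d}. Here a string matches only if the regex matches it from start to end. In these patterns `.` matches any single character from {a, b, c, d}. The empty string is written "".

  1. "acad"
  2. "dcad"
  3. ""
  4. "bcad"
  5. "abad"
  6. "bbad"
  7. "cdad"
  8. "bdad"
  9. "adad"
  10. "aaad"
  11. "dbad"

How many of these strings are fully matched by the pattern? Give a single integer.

1 → match
2 → match
3 → match
4 → match
5 → match
6 → match
7 → match
8 → match
9 → match
10 → match
11 → match
Total matched: 11

11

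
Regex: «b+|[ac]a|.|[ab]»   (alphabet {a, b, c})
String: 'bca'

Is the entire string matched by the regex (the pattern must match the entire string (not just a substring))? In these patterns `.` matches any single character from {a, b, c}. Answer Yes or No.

No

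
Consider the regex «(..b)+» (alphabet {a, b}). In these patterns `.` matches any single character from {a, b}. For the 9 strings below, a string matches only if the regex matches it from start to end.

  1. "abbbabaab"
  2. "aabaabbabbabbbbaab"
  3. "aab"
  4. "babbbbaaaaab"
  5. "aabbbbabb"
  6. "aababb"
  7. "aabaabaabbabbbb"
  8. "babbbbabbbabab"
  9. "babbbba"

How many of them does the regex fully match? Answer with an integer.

1 → match
2 → match
3 → match
4 → no match
5 → match
6 → match
7 → match
8 → no match
9 → no match — must end with "b"
Total matched: 6

6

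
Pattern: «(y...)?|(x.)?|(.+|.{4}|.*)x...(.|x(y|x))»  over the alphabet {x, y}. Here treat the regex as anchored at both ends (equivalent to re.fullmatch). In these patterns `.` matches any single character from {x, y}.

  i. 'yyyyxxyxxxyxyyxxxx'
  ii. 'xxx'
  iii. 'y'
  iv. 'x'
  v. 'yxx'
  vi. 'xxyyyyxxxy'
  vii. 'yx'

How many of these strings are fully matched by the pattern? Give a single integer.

i → no match
ii → no match
iii → no match
iv → no match
v → no match
vi → no match
vii → no match
Total matched: 0

0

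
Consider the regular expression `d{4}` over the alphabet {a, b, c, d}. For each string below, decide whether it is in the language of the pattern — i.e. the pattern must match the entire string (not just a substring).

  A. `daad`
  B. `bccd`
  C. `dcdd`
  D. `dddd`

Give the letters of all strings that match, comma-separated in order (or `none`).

D

A → no match
B → no match — must start with `d`
C → no match
D → match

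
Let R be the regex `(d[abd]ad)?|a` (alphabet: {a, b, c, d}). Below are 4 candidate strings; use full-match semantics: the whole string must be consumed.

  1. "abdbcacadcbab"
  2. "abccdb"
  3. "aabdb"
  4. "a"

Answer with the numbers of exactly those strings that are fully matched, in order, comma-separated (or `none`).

4

1 → no match
2. "abccdb" → no match
3. "aabdb" → no match
4. "a" → match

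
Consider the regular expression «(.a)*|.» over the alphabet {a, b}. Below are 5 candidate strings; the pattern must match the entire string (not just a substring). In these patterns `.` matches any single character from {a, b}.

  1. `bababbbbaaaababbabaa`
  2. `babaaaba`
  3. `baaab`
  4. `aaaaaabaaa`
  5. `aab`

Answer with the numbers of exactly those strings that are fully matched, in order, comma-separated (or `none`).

1 → no match
2 → match
3 → no match
4 → match
5 → no match

2, 4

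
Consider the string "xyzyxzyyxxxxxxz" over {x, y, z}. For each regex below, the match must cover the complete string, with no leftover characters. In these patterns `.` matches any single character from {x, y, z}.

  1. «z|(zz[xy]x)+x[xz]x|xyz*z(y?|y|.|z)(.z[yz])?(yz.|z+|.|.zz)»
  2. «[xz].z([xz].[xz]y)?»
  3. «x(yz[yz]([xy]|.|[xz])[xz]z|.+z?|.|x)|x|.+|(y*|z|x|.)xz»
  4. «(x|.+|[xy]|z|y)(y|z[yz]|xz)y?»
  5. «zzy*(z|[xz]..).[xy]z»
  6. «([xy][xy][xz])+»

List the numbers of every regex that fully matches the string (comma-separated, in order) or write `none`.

3, 4, 6

1 → no match
2 → no match
3 → match
4 → match
5 → no match — must start with "zz"
6 → match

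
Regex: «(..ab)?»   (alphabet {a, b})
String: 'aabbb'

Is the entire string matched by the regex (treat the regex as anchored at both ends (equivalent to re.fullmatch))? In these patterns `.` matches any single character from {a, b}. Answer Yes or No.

No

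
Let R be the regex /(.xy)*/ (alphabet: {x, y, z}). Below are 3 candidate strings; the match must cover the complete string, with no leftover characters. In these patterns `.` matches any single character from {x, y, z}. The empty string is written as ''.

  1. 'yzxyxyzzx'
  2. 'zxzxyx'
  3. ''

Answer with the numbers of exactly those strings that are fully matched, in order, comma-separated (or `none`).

3

1. 'yzxyxyzzx' → no match
2. 'zxzxyx' → no match
3. '' → match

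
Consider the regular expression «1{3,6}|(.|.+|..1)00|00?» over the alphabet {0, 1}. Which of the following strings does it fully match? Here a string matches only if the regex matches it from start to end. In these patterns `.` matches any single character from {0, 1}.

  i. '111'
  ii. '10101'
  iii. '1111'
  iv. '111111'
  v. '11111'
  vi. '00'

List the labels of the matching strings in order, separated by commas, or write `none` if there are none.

i → match
ii → no match
iii → match
iv → match
v → match
vi → match

i, iii, iv, v, vi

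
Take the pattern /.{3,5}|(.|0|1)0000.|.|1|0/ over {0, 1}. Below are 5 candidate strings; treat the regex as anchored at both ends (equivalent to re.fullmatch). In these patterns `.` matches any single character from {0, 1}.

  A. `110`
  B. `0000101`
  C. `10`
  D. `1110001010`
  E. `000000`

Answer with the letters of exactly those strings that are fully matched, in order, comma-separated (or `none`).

A, E

A. `110` → match
B. `0000101` → no match
C. `10` → no match
D. `1110001010` → no match
E. `000000` → match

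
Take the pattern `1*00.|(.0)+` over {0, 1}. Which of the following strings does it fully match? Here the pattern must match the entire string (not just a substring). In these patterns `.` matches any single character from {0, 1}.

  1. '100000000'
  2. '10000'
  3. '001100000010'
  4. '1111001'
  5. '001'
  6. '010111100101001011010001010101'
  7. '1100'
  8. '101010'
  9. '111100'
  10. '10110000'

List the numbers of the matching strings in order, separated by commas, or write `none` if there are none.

4, 5, 8

1. '100000000' → no match
2. '10000' → no match
3. '001100000010' → no match
4. '1111001' → match
5. '001' → match
6 → no match
7. '1100' → no match
8. '101010' → match
9. '111100' → no match
10. '10110000' → no match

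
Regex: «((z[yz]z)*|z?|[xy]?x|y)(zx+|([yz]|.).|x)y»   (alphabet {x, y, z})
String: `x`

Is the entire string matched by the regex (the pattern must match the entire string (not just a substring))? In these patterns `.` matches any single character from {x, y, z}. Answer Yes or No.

No

Every match must end with `y`, but `x` does not.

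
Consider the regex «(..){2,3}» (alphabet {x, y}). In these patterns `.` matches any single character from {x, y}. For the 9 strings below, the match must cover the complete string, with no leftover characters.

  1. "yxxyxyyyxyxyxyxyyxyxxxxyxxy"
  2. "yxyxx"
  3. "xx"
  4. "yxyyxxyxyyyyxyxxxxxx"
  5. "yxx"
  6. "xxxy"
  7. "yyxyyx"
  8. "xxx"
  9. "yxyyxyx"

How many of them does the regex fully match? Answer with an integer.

2

1 → no match
2 → no match
3 → no match
4 → no match
5 → no match
6 → match
7 → match
8 → no match
9 → no match
Total matched: 2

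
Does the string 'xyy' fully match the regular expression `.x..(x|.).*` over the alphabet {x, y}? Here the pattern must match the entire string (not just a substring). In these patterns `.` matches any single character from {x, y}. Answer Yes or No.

No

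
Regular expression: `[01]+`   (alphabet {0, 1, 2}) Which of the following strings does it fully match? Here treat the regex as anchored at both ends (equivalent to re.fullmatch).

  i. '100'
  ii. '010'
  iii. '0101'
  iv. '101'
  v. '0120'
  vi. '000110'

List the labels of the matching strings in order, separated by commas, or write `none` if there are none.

i → match
ii → match
iii → match
iv → match
v → no match
vi → match

i, ii, iii, iv, vi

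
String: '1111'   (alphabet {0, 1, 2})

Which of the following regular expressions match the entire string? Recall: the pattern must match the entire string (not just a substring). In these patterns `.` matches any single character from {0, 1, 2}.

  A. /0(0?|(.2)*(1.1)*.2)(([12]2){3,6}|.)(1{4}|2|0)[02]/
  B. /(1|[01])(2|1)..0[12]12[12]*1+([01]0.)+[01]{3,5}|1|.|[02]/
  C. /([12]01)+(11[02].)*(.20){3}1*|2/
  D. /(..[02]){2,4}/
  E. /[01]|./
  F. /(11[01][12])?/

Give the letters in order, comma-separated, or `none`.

F

A → no match — must start with '0'
B → no match
C → no match
D → no match
E → no match
F → match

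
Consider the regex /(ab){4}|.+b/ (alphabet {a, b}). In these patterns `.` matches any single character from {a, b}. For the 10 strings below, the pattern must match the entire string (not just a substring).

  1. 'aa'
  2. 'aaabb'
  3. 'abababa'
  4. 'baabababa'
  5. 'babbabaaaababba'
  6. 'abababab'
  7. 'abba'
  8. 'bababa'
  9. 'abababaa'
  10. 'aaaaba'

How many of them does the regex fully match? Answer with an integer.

2

1 → no match
2 → match
3 → no match
4 → no match
5 → no match
6 → match
7 → no match
8 → no match
9 → no match
10 → no match
Total matched: 2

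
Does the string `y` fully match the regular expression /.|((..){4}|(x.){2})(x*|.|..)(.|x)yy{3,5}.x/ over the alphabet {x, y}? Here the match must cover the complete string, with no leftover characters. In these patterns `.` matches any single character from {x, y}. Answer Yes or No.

Yes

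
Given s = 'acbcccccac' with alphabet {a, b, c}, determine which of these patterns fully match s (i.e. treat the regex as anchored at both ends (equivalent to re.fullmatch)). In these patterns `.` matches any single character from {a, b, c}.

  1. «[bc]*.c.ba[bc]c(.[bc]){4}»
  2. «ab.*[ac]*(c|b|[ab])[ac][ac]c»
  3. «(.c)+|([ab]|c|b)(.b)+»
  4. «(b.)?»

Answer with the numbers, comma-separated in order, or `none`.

3

1 → no match
2 → no match — must start with 'ab'
3 → match
4 → no match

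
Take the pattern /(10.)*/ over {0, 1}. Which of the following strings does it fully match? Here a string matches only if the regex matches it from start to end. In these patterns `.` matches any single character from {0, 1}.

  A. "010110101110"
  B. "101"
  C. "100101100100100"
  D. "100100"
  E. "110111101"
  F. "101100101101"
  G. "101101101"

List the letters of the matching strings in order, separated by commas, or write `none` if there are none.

B, C, D, F, G

A → no match
B → match
C → match
D → match
E → no match
F → match
G → match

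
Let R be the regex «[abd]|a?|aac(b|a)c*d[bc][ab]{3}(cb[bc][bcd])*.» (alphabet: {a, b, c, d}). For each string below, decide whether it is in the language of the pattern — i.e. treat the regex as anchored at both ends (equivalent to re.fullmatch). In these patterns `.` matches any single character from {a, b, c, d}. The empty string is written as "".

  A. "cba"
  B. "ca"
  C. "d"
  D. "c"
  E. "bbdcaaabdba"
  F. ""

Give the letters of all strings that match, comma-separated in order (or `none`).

A. "cba" → no match
B. "ca" → no match
C. "d" → match
D. "c" → no match
E. "bbdcaaabdba" → no match
F. "" → match

C, F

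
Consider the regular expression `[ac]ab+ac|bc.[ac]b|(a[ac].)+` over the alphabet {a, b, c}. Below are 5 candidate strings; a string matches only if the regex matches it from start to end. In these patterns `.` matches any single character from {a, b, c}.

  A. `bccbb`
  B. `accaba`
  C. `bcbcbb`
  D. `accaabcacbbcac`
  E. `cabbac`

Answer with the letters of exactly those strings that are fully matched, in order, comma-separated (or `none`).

A. `bccbb` → no match
B. `accaba` → no match
C. `bcbcbb` → no match
D → no match
E. `cabbac` → match

E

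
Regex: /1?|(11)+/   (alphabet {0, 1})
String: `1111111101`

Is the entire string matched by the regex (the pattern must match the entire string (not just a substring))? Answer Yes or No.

No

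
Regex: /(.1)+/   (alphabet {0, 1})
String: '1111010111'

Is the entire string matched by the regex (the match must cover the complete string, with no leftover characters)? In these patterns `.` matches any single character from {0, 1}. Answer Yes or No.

Yes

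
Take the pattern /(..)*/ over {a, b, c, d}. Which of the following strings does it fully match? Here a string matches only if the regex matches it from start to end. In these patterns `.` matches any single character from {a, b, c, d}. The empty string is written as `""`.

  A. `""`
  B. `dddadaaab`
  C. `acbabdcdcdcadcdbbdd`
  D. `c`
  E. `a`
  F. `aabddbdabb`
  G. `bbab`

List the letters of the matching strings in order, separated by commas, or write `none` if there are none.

A, F, G

A → match
B → no match
C → no match
D → no match
E → no match
F → match
G → match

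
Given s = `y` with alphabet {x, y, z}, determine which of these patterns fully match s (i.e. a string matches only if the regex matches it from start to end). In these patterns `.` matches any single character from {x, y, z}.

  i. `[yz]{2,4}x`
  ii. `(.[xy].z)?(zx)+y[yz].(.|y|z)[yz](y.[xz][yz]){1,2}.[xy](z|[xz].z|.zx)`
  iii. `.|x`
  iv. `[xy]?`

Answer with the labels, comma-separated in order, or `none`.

iii, iv

i → no match — must end with `x`
ii → no match
iii → match
iv → match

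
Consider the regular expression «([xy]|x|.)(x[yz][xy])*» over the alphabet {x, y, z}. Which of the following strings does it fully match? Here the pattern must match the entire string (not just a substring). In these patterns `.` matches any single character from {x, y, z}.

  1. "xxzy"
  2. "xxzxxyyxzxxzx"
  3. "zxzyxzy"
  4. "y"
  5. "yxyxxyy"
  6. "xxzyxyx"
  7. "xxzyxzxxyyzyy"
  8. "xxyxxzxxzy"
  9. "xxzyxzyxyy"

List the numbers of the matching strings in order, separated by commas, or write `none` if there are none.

1 → match
2 → match
3 → match
4 → match
5 → match
6 → match
7 → no match
8 → match
9 → match

1, 2, 3, 4, 5, 6, 8, 9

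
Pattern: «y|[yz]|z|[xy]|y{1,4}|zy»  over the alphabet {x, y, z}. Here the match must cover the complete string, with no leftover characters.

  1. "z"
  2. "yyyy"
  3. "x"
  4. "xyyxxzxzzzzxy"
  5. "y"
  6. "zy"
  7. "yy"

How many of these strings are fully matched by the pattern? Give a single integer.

1. "z" → match
2. "yyyy" → match
3. "x" → match
4 → no match
5. "y" → match
6. "zy" → match
7. "yy" → match
Total matched: 6

6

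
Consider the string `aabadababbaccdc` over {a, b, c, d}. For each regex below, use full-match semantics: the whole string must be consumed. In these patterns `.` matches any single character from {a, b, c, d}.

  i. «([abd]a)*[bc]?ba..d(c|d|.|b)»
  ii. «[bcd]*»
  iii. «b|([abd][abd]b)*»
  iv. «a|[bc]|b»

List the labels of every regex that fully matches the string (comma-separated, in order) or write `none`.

i → match
ii → no match
iii → no match
iv → no match

i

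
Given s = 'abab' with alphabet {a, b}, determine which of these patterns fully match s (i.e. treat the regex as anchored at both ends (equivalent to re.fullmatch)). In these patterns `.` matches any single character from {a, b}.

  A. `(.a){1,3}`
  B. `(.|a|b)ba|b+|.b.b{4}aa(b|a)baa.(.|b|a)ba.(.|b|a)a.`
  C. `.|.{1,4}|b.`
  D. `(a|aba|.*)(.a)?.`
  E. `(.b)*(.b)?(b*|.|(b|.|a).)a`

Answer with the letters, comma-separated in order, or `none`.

C, D

A → no match — must end with 'a'
B → no match
C → match
D → match
E → no match — must end with 'a'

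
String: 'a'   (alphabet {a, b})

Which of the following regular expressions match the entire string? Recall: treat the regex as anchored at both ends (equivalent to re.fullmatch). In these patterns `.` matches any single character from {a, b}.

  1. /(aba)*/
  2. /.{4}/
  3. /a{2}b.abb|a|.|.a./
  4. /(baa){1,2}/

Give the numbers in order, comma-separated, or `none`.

1 → no match
2 → no match
3 → match
4 → no match — must start with 'baa'

3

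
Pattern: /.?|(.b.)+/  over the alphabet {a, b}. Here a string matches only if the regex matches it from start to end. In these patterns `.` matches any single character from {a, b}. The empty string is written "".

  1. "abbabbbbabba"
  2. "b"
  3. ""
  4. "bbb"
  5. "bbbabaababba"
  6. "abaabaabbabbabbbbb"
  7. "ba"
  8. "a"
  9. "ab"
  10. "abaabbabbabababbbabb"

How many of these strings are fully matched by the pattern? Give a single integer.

1. "abbabbbbabba" → match
2. "b" → match
3. "" → match
4. "bbb" → match
5. "bbbabaababba" → match
6 → match
7. "ba" → no match
8. "a" → match
9. "ab" → no match
10 → no match
Total matched: 7

7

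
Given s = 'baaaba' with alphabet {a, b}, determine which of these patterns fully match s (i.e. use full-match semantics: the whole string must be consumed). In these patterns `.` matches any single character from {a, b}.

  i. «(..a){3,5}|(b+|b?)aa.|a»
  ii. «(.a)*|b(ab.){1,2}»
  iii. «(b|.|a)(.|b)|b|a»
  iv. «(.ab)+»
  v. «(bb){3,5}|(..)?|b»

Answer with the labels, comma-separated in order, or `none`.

ii

i → no match
ii → match
iii → no match
iv → no match — must end with 'ab'
v → no match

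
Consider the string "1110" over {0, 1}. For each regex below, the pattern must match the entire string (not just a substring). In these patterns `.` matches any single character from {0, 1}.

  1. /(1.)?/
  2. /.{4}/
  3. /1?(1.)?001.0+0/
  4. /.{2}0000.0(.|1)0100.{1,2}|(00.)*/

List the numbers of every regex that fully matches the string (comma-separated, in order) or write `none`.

2

1 → no match
2 → match
3 → no match — must end with "00"
4 → no match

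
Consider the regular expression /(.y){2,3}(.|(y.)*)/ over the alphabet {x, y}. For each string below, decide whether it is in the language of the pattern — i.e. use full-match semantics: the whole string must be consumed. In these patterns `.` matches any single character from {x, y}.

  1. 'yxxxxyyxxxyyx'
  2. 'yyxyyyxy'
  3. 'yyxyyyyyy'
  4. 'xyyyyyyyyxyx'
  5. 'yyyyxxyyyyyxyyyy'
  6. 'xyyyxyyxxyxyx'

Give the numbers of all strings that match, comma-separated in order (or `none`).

4

1 → no match
2 → no match
3 → no match
4 → match
5 → no match
6 → no match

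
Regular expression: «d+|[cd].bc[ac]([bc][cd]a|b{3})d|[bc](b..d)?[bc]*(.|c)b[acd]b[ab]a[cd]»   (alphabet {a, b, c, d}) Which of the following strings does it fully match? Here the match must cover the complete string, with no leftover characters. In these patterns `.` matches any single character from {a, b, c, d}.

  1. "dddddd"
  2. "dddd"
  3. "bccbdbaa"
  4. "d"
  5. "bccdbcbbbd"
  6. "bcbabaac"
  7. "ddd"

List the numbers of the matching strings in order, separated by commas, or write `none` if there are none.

1 → match
2 → match
3 → no match
4 → match
5 → no match
6 → match
7 → match

1, 2, 4, 6, 7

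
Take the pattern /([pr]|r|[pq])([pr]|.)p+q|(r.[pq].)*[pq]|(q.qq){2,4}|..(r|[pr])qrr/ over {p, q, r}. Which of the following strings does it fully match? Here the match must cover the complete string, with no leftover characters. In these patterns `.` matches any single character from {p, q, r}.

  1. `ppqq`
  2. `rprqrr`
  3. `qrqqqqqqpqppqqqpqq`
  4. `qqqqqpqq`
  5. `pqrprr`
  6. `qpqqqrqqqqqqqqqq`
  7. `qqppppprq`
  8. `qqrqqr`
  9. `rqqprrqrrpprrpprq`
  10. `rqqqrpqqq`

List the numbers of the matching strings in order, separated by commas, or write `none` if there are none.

2, 4, 6, 9, 10

1 → no match
2 → match
3 → no match
4 → match
5 → no match
6 → match
7 → no match
8 → no match
9 → match
10 → match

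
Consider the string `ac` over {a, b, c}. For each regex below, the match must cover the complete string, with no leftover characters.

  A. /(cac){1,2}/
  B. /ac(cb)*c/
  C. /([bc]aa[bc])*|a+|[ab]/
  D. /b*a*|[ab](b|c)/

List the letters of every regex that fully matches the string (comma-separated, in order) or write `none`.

A → no match — must start with `cac`
B → no match
C → no match
D → match

D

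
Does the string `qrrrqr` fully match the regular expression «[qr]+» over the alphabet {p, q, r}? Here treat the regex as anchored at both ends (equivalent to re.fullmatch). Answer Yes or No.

Yes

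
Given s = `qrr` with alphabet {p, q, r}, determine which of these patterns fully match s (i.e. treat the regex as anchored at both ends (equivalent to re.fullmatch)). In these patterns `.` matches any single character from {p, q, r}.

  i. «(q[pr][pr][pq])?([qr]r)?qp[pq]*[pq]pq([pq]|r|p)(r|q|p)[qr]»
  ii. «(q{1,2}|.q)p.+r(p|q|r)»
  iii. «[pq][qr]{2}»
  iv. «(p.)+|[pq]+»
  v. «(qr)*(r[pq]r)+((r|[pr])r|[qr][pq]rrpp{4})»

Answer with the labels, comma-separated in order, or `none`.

i → no match
ii → no match
iii → match
iv → no match
v → no match

iii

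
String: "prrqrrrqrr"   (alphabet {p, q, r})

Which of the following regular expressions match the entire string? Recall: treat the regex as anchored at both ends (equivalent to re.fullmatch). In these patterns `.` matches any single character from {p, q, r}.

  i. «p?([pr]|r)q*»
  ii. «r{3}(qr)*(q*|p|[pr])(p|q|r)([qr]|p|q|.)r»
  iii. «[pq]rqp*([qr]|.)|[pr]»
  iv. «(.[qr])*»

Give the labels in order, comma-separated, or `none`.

i → no match
ii → no match — must start with "r"
iii → no match
iv → match

iv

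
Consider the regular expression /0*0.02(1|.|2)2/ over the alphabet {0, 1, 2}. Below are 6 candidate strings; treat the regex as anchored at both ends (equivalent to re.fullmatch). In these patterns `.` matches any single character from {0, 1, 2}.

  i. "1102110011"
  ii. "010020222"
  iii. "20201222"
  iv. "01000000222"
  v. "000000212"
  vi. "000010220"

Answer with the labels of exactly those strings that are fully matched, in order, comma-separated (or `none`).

i → no match — must end with "2"
ii → no match
iii → no match
iv → no match
v → match
vi → no match — must end with "2"

v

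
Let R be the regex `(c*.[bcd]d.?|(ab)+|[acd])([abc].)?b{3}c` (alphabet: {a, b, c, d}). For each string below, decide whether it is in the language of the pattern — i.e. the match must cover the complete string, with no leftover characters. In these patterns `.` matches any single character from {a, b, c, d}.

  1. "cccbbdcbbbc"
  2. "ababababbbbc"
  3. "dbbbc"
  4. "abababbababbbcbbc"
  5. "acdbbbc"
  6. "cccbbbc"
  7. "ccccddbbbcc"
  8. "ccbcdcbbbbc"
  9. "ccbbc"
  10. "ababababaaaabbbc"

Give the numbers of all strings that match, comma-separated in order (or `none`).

1, 2, 3, 5, 6, 8

1 → match
2 → match
3 → match
4 → no match
5 → match
6 → match
7 → no match — must end with "bc"
8 → match
9 → no match
10 → no match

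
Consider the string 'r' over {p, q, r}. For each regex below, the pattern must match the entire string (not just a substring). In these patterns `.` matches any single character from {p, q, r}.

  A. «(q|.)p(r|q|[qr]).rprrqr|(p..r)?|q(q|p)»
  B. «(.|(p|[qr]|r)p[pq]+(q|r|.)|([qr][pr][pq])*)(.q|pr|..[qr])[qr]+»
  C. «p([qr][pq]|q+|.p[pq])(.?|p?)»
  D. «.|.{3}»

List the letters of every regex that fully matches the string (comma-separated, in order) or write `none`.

D

A → no match
B → no match
C → no match — must start with 'p'
D → match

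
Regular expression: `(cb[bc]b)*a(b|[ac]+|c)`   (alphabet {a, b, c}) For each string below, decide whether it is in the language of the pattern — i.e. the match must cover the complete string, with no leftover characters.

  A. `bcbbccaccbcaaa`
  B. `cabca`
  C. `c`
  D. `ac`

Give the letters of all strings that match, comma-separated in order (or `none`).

D

A → no match
B → no match
C → no match
D → match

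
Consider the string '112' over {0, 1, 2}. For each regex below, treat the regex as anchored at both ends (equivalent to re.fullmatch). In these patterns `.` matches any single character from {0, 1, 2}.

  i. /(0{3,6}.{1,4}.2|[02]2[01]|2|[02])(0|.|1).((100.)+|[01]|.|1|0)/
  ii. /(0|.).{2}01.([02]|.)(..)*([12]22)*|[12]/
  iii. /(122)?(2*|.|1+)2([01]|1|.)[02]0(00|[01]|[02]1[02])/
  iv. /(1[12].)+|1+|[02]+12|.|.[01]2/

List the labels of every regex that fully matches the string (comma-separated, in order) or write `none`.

i → no match
ii → no match
iii → no match
iv → match

iv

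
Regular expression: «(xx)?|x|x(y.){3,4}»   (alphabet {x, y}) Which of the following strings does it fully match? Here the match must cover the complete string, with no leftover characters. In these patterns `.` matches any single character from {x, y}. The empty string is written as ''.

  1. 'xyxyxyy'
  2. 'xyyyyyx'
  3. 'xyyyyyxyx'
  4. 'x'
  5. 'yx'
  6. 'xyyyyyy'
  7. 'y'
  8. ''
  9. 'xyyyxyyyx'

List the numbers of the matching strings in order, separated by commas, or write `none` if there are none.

1, 2, 3, 4, 6, 8, 9

1 → match
2 → match
3 → match
4 → match
5 → no match
6 → match
7 → no match
8 → match
9 → match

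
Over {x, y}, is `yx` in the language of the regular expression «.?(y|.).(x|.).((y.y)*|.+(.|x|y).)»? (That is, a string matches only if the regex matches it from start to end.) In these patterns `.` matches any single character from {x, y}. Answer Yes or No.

No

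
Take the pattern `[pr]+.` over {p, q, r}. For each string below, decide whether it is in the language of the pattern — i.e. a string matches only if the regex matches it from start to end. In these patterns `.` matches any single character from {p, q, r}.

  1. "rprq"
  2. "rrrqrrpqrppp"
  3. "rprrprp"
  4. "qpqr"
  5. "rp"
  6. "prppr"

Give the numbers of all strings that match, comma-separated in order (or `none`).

1 → match
2 → no match
3 → match
4 → no match
5 → match
6 → match

1, 3, 5, 6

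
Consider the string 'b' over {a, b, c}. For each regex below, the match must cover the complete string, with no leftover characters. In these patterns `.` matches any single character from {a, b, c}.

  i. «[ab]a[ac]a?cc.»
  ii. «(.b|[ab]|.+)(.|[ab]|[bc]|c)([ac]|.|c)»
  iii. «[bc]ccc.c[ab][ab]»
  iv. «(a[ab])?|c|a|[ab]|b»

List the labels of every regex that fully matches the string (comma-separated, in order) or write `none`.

iv

i → no match
ii → no match
iii → no match
iv → match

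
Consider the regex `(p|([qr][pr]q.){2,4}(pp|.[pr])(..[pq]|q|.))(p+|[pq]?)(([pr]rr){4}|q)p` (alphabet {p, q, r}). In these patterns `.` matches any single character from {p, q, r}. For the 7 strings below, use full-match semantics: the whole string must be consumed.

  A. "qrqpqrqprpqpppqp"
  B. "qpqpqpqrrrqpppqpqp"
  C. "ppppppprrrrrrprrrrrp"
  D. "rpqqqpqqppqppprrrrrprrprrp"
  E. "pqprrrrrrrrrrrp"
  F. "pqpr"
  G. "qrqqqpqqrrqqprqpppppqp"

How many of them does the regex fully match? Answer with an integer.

6

A → match
B → match
C → match
D → match
E → match
F → no match — must end with "p"
G → match
Total matched: 6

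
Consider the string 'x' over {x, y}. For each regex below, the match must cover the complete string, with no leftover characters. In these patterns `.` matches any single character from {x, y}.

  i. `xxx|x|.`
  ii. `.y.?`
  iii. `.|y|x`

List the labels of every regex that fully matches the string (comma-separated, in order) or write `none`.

i → match
ii → no match
iii → match

i, iii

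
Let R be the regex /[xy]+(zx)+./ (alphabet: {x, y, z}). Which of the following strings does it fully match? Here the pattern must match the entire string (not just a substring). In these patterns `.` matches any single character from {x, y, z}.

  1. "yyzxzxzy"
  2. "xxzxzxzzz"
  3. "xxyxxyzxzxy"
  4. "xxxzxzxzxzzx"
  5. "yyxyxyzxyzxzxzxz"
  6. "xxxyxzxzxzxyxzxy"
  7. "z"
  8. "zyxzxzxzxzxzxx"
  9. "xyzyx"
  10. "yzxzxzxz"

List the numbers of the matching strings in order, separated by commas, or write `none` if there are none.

1. "yyzxzxzy" → no match
2. "xxzxzxzzz" → no match
3. "xxyxxyzxzxy" → match
4. "xxxzxzxzxzzx" → no match
5 → no match
6 → no match
7. "z" → no match
8 → no match
9. "xyzyx" → no match
10. "yzxzxzxz" → match

3, 10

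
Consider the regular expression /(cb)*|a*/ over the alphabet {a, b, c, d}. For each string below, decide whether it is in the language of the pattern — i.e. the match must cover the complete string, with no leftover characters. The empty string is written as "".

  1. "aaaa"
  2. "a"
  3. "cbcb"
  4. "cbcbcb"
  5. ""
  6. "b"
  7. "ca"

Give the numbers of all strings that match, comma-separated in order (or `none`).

1, 2, 3, 4, 5

1. "aaaa" → match
2. "a" → match
3. "cbcb" → match
4. "cbcbcb" → match
5. "" → match
6. "b" → no match
7. "ca" → no match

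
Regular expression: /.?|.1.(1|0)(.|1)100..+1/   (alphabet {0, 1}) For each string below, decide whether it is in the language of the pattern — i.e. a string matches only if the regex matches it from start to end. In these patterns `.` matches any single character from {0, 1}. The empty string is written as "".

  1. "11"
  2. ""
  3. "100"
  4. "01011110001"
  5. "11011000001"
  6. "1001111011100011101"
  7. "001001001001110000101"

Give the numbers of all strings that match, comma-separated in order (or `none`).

1. "11" → no match
2. "" → match
3. "100" → no match
4. "01011110001" → no match
5. "11011000001" → no match
6 → no match
7 → no match

2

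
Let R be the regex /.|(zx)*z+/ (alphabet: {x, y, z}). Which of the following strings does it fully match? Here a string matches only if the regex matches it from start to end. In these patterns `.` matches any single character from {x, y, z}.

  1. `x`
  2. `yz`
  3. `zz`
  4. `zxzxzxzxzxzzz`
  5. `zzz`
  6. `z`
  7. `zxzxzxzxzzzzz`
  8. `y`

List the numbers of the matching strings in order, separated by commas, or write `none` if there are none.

1, 3, 4, 5, 6, 7, 8

1 → match
2 → no match
3 → match
4 → match
5 → match
6 → match
7 → match
8 → match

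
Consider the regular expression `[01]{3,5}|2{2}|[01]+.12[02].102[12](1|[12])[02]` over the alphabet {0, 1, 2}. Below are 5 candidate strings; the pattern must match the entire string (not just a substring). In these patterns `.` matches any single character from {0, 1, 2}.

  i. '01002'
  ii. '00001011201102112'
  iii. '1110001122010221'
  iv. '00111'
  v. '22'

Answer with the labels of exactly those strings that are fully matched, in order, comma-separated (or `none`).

i. '01002' → no match
ii → match
iii → no match
iv. '00111' → match
v. '22' → match

ii, iv, v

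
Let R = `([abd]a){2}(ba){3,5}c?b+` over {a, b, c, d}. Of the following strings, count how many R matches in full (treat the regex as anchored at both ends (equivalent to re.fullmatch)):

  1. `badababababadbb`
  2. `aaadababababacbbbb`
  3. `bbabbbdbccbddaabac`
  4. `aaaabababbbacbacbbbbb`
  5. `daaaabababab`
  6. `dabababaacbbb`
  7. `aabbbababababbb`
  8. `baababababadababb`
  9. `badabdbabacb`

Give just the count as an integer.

1 → no match
2 → no match
3 → no match — must end with `b`
4 → no match
5. `daaaabababab` → no match
6 → no match
7 → no match
8 → no match
9. `badabdbabacb` → no match
Total matched: 0

0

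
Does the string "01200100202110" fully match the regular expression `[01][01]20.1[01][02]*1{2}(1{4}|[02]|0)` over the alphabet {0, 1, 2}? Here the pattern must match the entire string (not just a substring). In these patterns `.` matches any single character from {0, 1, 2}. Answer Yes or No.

Yes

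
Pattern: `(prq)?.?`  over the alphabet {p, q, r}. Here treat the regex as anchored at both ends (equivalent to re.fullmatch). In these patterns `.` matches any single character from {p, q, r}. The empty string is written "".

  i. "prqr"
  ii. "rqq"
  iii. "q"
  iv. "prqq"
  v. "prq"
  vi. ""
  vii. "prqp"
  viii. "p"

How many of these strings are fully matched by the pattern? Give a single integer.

i → match
ii → no match
iii → match
iv → match
v → match
vi → match
vii → match
viii → match
Total matched: 7

7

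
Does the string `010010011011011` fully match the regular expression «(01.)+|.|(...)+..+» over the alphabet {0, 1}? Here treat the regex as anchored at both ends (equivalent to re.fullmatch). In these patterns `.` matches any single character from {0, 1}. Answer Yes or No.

Yes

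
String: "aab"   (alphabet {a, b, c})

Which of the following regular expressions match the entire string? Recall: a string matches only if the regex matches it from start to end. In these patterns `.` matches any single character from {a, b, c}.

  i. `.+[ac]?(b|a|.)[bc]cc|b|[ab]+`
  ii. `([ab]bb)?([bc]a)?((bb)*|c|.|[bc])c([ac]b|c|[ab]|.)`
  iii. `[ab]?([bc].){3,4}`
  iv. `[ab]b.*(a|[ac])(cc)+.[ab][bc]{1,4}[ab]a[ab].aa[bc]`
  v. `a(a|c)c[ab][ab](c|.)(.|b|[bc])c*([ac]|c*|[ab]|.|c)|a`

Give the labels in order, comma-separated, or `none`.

i

i → match
ii → no match
iii → no match
iv → no match
v → no match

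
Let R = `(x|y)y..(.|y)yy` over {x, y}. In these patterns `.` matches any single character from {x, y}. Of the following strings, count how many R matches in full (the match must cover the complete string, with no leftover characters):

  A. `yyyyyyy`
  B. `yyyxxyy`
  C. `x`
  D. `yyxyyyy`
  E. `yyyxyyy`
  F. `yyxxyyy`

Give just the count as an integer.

A → match
B → match
C → no match — must end with `yy`
D → match
E → match
F → match
Total matched: 5

5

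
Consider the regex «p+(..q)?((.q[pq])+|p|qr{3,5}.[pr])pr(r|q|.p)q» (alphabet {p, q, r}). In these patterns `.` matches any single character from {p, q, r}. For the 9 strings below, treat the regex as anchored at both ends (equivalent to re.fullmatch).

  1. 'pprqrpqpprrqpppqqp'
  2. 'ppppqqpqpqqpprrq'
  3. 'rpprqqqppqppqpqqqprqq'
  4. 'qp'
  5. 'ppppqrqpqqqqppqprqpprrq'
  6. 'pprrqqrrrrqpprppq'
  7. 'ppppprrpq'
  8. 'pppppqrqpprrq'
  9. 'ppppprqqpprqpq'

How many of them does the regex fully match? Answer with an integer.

6

1 → no match — must end with 'q'
2 → match
3 → no match — must start with 'p'
4 → no match — must start with 'p'
5 → match
6 → match
7 → match
8 → match
9 → match
Total matched: 6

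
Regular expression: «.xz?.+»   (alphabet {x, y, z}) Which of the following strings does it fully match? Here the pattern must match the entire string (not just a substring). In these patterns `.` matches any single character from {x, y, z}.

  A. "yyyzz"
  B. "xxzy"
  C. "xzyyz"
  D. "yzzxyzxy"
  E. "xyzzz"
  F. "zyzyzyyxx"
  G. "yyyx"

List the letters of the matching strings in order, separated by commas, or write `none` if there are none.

B

A → no match
B → match
C → no match
D → no match
E → no match
F → no match
G → no match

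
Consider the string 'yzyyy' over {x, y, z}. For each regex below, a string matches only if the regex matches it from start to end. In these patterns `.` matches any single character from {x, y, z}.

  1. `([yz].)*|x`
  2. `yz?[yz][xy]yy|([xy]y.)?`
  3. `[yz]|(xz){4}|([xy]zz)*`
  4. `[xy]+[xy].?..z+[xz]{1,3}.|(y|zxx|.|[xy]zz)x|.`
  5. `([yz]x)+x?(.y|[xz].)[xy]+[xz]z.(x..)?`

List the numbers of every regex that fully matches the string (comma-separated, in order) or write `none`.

1 → no match
2 → match
3 → no match
4 → no match
5 → no match

2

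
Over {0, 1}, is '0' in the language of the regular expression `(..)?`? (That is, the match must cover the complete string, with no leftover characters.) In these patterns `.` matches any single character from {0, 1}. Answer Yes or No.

No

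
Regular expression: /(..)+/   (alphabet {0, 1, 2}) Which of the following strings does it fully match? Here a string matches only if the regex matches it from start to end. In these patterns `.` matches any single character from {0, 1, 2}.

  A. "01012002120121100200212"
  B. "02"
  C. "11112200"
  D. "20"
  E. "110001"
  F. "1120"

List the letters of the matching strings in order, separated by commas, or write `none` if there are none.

B, C, D, E, F

A → no match
B → match
C → match
D → match
E → match
F → match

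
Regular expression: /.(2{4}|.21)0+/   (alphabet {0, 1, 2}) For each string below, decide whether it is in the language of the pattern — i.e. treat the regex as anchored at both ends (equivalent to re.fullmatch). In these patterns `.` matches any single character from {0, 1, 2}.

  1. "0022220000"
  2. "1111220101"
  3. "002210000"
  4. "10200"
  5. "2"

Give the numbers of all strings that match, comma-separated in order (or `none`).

1 → no match
2 → no match — must end with "0"
3 → no match
4 → no match
5 → no match — must end with "0"

none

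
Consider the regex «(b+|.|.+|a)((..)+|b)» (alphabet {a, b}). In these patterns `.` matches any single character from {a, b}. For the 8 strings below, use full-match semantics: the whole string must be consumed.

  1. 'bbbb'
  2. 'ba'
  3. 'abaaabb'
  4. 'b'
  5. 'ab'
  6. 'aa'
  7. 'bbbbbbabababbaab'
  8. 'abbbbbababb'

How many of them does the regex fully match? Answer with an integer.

1 → match
2 → no match
3 → match
4 → no match
5 → match
6 → no match
7 → match
8 → match
Total matched: 5

5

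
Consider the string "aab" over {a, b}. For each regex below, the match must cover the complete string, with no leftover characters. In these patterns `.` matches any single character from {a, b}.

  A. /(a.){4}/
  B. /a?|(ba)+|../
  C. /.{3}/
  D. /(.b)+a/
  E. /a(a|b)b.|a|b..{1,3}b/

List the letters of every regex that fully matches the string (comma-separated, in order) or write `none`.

C

A → no match
B → no match
C → match
D → no match — must end with "ba"
E → no match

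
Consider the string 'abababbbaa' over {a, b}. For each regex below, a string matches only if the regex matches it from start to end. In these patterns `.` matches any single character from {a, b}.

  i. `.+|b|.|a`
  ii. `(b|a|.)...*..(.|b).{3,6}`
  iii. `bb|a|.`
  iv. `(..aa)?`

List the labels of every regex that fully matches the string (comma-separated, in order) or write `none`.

i → match
ii → match
iii → no match
iv → no match

i, ii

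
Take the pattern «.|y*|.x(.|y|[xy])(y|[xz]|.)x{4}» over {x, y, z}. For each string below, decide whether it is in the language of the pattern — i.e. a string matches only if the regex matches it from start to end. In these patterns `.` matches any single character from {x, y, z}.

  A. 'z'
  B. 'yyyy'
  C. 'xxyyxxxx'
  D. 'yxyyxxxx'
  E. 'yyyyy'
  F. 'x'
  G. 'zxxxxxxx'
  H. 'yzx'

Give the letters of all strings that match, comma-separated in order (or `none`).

A, B, C, D, E, F, G

A → match
B → match
C → match
D → match
E → match
F → match
G → match
H → no match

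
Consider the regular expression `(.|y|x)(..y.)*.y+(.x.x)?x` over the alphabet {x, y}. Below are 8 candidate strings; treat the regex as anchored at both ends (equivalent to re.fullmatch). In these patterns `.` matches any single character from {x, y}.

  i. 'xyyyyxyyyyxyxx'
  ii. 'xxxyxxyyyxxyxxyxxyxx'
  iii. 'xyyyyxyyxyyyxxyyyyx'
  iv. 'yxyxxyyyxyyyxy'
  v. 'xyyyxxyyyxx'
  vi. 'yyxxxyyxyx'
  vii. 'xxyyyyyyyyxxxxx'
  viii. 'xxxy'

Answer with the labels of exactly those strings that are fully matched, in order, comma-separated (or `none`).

i → match
ii → match
iii → match
iv → no match — must end with 'x'
v → no match
vi → no match
vii → match
viii → no match — must end with 'x'

i, ii, iii, vii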